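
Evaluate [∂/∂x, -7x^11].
- 77 x^{10}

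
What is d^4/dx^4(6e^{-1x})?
6 e^{- x}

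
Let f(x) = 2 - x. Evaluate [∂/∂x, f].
-1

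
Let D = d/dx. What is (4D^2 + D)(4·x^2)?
8 x + 32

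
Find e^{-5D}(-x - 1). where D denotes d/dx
4 - x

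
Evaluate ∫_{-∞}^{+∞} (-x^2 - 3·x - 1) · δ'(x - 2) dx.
7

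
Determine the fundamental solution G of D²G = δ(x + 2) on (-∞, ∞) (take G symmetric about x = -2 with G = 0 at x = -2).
\frac{|x + 2|}{2}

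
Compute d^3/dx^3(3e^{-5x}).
- 375 e^{- 5 x}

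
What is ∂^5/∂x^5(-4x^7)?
- 10080 x^{2}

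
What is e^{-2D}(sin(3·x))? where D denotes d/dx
\sin{\left(3 x - 6 \right)}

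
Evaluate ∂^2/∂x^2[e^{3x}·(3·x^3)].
9 x \left(3 x^{2} + 6 x + 2\right) e^{3 x}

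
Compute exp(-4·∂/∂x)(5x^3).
5 x^{3} - 60 x^{2} + 240 x - 320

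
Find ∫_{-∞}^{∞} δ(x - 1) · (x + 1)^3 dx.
8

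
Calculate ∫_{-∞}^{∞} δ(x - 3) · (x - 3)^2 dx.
0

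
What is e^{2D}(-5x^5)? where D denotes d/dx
- 5 x^{5} - 50 x^{4} - 200 x^{3} - 400 x^{2} - 400 x - 160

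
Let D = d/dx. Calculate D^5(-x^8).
- 6720 x^{3}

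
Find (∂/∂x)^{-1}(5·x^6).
\frac{5 x^{7}}{7}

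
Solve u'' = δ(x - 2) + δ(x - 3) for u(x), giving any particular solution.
\frac{|x - 2|}{2} + \frac{|x - 3|}{2}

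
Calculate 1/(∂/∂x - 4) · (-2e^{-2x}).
\frac{e^{- 2 x}}{3}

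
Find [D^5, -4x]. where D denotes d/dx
-20D^{4}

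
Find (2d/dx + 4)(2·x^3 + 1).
8 x^{3} + 12 x^{2} + 4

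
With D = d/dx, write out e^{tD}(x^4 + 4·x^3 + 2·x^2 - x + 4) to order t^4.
t^{4} + t^{3} \left(4 x + 4\right) + t^{2} \left(6 x^{2} + 12 x + 2\right) + t \left(4 x^{3} + 12 x^{2} + 4 x - 1\right) + x^{4} + 4 x^{3} + 2 x^{2} - x + 4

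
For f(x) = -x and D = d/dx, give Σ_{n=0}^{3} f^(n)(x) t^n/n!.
- t - x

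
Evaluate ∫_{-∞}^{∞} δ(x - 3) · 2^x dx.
8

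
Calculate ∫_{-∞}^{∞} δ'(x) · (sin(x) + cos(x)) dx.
-1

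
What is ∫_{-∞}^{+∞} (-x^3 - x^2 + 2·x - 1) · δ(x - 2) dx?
-9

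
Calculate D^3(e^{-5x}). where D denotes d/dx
- 125 e^{- 5 x}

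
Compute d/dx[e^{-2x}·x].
\left(1 - 2 x\right) e^{- 2 x}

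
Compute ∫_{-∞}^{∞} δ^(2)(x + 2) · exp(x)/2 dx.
\frac{1}{2 e^{2}}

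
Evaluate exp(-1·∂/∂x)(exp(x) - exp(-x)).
- e^{1 - x} + e^{x - 1}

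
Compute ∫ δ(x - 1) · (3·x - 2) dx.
1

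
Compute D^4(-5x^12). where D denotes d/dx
- 59400 x^{8}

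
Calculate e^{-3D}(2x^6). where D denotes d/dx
2 x^{6} - 36 x^{5} + 270 x^{4} - 1080 x^{3} + 2430 x^{2} - 2916 x + 1458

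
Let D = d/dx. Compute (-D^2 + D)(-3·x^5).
15 x^{3} \left(4 - x\right)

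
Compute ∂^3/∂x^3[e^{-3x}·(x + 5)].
27 \left(- x - 4\right) e^{- 3 x}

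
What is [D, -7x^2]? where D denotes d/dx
- 14 x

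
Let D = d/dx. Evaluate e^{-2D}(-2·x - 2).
2 - 2 x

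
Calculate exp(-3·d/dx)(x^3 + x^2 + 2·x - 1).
x^{3} - 8 x^{2} + 23 x - 25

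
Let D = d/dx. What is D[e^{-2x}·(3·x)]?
3 \left(1 - 2 x\right) e^{- 2 x}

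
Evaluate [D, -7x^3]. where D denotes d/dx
- 21 x^{2}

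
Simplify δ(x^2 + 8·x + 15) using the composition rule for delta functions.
\frac{\delta(x + 5) + \delta(x + 3)}{2}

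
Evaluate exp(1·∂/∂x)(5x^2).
5 x^{2} + 10 x + 5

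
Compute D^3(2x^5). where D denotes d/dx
120 x^{2}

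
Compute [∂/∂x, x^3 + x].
3 x^{2} + 1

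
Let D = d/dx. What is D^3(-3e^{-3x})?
81 e^{- 3 x}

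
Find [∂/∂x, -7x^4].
- 28 x^{3}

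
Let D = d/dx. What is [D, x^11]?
11 x^{10}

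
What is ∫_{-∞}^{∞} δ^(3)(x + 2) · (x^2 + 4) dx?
0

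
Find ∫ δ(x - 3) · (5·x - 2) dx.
13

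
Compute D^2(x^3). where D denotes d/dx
6 x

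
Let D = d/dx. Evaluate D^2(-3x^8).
- 168 x^{6}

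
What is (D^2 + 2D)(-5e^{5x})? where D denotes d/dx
- 175 e^{5 x}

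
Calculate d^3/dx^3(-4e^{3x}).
- 108 e^{3 x}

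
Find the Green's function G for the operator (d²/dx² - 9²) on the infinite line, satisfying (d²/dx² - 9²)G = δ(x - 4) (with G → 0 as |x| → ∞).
-\frac{e^{-9|x - 4|}}{18}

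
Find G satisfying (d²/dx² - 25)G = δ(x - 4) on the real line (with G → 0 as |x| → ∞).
-\frac{e^{-5|x - 4|}}{10}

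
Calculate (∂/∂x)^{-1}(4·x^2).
\frac{4 x^{3}}{3}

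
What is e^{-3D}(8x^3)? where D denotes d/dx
8 x^{3} - 72 x^{2} + 216 x - 216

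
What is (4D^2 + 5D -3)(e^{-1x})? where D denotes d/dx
- 4 e^{- x}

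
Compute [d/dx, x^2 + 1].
2 x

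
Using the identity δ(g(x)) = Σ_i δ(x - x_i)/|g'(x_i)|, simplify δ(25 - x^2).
\frac{\delta(x - 5) + \delta(x + 5)}{10}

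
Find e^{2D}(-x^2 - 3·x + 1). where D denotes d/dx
- x^{2} - 7 x - 9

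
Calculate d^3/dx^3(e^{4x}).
64 e^{4 x}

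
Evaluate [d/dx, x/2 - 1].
\frac{1}{2}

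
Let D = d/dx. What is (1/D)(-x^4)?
- \frac{x^{5}}{5}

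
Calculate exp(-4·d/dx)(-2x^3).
- 2 x^{3} + 24 x^{2} - 96 x + 128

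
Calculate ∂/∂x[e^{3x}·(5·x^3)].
15 x^{2} \left(x + 1\right) e^{3 x}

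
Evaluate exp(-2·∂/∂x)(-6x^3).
- 6 x^{3} + 36 x^{2} - 72 x + 48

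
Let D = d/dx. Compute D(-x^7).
- 7 x^{6}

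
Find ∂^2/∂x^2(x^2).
2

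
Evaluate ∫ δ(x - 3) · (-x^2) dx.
-9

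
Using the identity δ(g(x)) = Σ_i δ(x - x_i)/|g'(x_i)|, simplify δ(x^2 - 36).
\frac{\delta(x - 6) + \delta(x + 6)}{12}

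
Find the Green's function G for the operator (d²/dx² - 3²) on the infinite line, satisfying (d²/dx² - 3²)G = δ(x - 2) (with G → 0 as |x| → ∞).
-\frac{e^{-3|x - 2|}}{6}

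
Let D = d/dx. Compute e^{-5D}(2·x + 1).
2 x - 9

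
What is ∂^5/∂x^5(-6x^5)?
-720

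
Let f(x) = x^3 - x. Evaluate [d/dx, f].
3 x^{2} - 1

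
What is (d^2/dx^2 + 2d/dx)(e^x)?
3 e^{x}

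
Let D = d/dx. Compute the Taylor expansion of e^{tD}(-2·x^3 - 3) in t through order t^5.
- 2 t^{3} - 6 t^{2} x - 6 t x^{2} - 2 x^{3} - 3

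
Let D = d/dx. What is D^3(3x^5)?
180 x^{2}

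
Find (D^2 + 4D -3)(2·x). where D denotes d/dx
8 - 6 x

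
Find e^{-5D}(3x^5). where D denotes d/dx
3 x^{5} - 75 x^{4} + 750 x^{3} - 3750 x^{2} + 9375 x - 9375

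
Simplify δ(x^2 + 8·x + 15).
\frac{\delta(x + 5) + \delta(x + 3)}{2}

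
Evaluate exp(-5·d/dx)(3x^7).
3 x^{7} - 105 x^{6} + 1575 x^{5} - 13125 x^{4} + 65625 x^{3} - 196875 x^{2} + 328125 x - 234375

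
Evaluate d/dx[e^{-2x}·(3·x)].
3 \left(1 - 2 x\right) e^{- 2 x}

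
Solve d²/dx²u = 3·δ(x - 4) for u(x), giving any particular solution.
\frac{3|x - 4|}{2}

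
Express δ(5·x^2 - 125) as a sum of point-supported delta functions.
\frac{\delta(x - 5) + \delta(x + 5)}{50}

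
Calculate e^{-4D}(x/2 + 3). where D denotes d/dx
\frac{x}{2} + 1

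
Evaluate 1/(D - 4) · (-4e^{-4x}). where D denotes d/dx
\frac{e^{- 4 x}}{2}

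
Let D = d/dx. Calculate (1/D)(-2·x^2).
- \frac{2 x^{3}}{3}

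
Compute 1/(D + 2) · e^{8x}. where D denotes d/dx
\frac{e^{8 x}}{10}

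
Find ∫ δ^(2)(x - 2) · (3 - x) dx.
0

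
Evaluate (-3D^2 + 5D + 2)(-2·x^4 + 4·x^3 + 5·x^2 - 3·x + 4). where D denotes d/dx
- 4 x^{4} - 32 x^{3} + 142 x^{2} - 28 x - 37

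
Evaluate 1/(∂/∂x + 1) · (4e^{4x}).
\frac{4 e^{4 x}}{5}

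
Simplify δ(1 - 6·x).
\frac{\delta(x - 1/6)}{6}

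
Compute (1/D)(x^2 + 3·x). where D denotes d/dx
\frac{x^{3}}{3} + \frac{3 x^{2}}{2}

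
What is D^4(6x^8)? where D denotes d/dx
10080 x^{4}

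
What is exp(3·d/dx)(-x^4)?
- x^{4} - 12 x^{3} - 54 x^{2} - 108 x - 81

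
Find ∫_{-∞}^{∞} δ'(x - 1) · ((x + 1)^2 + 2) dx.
-4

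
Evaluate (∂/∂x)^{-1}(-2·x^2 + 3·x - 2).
- \frac{2 x^{3}}{3} + \frac{3 x^{2}}{2} - 2 x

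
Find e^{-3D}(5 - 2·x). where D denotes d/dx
11 - 2 x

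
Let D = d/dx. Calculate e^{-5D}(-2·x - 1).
9 - 2 x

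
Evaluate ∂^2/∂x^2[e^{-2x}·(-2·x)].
8 \left(1 - x\right) e^{- 2 x}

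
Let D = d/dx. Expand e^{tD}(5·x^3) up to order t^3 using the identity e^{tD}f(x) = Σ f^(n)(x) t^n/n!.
5 t^{3} + 15 t^{2} x + 15 t x^{2} + 5 x^{3}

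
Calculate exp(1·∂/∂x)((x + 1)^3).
x^{3} + 6 x^{2} + 12 x + 8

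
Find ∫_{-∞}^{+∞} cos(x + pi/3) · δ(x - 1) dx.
\cos{\left(1 + \frac{\pi}{3} \right)}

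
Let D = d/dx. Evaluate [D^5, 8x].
40D^{4}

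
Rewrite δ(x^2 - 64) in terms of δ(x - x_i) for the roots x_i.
\frac{\delta(x - 8) + \delta(x + 8)}{16}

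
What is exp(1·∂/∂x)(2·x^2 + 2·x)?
2 x^{2} + 6 x + 4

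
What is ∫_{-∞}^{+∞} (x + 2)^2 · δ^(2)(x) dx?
2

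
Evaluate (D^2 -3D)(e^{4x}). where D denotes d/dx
4 e^{4 x}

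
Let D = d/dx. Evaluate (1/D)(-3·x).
- \frac{3 x^{2}}{2}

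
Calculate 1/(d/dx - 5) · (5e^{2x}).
- \frac{5 e^{2 x}}{3}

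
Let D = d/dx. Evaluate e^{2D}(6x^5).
6 x^{5} + 60 x^{4} + 240 x^{3} + 480 x^{2} + 480 x + 192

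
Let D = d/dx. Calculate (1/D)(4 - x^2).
- \frac{x^{3}}{3} + 4 x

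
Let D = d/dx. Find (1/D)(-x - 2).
- \frac{x^{2}}{2} - 2 x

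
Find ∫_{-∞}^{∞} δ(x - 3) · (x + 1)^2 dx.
16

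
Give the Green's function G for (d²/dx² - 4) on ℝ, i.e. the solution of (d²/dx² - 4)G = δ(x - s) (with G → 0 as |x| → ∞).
-\frac{e^{-2|x-s|}}{4}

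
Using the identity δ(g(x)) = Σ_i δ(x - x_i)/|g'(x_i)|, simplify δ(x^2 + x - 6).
\frac{\delta(x + 3) + \delta(x - 2)}{5}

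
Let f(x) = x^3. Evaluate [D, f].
3 x^{2}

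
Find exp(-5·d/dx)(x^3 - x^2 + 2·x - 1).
x^{3} - 16 x^{2} + 87 x - 161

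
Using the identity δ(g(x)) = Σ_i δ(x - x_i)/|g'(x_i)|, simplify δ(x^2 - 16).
\frac{\delta(x - 4) + \delta(x + 4)}{8}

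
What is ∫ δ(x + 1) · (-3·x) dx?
3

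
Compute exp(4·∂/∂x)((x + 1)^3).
x^{3} + 15 x^{2} + 75 x + 125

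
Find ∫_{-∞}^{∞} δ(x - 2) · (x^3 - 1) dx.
7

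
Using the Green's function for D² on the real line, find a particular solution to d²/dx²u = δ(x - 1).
\frac{|x - 1|}{2}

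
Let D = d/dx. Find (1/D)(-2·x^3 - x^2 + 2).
- \frac{x^{4}}{2} - \frac{x^{3}}{3} + 2 x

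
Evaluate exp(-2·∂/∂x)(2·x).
2 x - 4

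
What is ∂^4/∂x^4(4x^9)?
12096 x^{5}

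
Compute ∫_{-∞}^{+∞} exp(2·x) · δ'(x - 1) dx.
- 2 e^{2}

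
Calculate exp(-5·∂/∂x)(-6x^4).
- 6 x^{4} + 120 x^{3} - 900 x^{2} + 3000 x - 3750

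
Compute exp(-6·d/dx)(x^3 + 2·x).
x^{3} - 18 x^{2} + 110 x - 228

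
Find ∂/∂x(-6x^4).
- 24 x^{3}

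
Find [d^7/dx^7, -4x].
-28\frac{d^{6}}{dx^{6}}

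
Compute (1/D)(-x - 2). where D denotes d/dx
- \frac{x^{2}}{2} - 2 x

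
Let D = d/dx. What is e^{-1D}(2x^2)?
2 x^{2} - 4 x + 2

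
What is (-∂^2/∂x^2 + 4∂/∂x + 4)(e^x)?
7 e^{x}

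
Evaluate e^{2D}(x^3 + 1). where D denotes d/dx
x^{3} + 6 x^{2} + 12 x + 9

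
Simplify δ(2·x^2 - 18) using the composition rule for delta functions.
\frac{\delta(x - 3) + \delta(x + 3)}{12}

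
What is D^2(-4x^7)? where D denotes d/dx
- 168 x^{5}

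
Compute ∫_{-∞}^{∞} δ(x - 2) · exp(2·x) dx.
e^{4}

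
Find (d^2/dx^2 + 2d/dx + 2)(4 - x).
6 - 2 x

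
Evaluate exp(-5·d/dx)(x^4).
x^{4} - 20 x^{3} + 150 x^{2} - 500 x + 625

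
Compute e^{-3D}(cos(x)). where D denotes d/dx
\cos{\left(x - 3 \right)}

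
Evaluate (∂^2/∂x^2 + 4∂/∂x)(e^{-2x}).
- 4 e^{- 2 x}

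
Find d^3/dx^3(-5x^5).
- 300 x^{2}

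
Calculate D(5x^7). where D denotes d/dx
35 x^{6}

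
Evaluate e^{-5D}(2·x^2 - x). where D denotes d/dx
2 x^{2} - 21 x + 55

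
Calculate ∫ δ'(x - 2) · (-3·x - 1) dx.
3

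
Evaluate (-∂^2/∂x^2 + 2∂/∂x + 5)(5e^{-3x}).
- 50 e^{- 3 x}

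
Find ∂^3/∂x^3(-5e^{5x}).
- 625 e^{5 x}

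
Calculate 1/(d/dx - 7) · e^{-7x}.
- \frac{e^{- 7 x}}{14}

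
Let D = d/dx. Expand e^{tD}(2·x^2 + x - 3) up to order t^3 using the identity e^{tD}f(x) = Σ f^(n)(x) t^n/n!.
2 t^{2} + t \left(4 x + 1\right) + 2 x^{2} + x - 3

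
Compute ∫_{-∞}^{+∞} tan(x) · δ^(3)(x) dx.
-2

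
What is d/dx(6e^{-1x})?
- 6 e^{- x}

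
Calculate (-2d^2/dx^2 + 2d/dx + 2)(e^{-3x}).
- 22 e^{- 3 x}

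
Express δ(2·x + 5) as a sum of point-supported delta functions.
\frac{\delta(x + 5/2)}{2}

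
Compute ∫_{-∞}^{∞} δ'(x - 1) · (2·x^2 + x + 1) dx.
-5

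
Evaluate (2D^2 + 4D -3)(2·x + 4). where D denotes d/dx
- 6 x - 4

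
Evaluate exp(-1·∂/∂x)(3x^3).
3 x^{3} - 9 x^{2} + 9 x - 3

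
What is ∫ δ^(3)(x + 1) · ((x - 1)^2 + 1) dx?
0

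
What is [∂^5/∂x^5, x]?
5\frac{d^{4}}{dx^{4}}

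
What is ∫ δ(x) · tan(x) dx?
0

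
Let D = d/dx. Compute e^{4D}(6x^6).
6 x^{6} + 144 x^{5} + 1440 x^{4} + 7680 x^{3} + 23040 x^{2} + 36864 x + 24576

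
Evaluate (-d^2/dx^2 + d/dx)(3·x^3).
9 x \left(x - 2\right)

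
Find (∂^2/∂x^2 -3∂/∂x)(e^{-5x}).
40 e^{- 5 x}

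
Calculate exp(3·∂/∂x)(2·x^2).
2 x^{2} + 12 x + 18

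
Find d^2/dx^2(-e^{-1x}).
- e^{- x}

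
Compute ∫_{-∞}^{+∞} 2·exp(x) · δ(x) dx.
2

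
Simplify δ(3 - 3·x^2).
\frac{\delta(x - 1) + \delta(x + 1)}{6}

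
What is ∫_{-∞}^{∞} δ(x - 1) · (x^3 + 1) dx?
2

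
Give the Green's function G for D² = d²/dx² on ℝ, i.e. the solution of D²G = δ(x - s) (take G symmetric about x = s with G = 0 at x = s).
\frac{|x - s|}{2}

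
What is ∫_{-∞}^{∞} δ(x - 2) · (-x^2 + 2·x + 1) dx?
1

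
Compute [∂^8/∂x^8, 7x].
56\frac{d^{7}}{dx^{7}}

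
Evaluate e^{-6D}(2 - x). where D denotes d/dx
8 - x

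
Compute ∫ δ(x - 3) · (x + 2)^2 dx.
25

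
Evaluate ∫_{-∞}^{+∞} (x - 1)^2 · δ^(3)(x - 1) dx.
0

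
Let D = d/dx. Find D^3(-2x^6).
- 240 x^{3}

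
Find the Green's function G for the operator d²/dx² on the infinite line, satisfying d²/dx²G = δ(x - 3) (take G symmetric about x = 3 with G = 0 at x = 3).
\frac{|x - 3|}{2}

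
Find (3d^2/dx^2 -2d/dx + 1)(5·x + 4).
5 x - 6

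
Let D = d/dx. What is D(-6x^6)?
- 36 x^{5}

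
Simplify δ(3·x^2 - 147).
\frac{\delta(x - 7) + \delta(x + 7)}{42}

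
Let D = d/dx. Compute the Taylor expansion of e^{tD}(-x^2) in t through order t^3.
- t^{2} - 2 t x - x^{2}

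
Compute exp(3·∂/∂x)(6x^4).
6 x^{4} + 72 x^{3} + 324 x^{2} + 648 x + 486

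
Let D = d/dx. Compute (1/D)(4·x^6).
\frac{4 x^{7}}{7}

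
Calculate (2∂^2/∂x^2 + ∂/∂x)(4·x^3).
12 x \left(x + 4\right)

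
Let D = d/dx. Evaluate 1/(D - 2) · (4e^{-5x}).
- \frac{4 e^{- 5 x}}{7}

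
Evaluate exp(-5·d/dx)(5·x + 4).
5 x - 21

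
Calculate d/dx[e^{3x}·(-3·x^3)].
9 x^{2} \left(- x - 1\right) e^{3 x}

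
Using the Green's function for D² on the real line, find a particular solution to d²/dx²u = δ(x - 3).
\frac{|x - 3|}{2}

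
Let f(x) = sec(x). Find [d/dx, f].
\tan{\left(x \right)} \sec{\left(x \right)}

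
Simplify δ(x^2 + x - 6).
\frac{\delta(x + 3) + \delta(x - 2)}{5}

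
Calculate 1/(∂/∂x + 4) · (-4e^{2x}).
- \frac{2 e^{2 x}}{3}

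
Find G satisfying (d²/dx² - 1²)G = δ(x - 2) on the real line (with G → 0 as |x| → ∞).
-\frac{e^{-|x - 2|}}{2}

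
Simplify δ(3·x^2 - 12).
\frac{\delta(x - 2) + \delta(x + 2)}{12}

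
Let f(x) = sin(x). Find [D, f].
\cos{\left(x \right)}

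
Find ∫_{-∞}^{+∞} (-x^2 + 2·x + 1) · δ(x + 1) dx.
-2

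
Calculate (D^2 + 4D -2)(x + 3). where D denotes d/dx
- 2 x - 2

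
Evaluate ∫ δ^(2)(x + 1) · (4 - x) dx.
0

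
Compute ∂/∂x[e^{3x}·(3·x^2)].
3 x \left(3 x + 2\right) e^{3 x}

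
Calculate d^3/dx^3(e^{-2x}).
- 8 e^{- 2 x}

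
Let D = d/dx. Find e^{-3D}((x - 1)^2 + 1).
x^{2} - 8 x + 17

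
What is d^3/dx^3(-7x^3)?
-42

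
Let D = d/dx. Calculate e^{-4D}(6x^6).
6 x^{6} - 144 x^{5} + 1440 x^{4} - 7680 x^{3} + 23040 x^{2} - 36864 x + 24576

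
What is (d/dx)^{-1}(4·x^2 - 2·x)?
\frac{4 x^{3}}{3} - x^{2}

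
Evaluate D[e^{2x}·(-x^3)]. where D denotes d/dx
x^{2} \left(- 2 x - 3\right) e^{2 x}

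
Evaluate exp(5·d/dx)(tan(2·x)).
\tan{\left(2 x + 10 \right)}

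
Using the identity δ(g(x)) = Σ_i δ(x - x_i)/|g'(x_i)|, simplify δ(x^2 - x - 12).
\frac{\delta(x + 3) + \delta(x - 4)}{7}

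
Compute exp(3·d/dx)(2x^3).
2 x^{3} + 18 x^{2} + 54 x + 54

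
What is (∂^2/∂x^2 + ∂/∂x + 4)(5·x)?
20 x + 5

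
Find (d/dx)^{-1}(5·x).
\frac{5 x^{2}}{2}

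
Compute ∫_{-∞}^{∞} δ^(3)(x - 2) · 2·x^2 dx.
0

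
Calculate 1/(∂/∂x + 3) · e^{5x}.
\frac{e^{5 x}}{8}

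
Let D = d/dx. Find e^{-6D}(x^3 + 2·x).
x^{3} - 18 x^{2} + 110 x - 228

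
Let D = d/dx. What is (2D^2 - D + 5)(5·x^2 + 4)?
25 x^{2} - 10 x + 40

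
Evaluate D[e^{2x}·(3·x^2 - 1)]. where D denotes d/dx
\left(6 x^{2} + 6 x - 2\right) e^{2 x}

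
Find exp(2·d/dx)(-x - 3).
- x - 5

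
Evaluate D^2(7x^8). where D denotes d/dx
392 x^{6}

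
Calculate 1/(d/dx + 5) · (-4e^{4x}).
- \frac{4 e^{4 x}}{9}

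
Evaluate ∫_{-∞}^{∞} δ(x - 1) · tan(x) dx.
\tan{\left(1 \right)}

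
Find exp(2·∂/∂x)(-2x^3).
- 2 x^{3} - 12 x^{2} - 24 x - 16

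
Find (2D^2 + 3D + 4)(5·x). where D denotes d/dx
20 x + 15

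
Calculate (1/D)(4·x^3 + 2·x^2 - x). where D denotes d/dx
x^{4} + \frac{2 x^{3}}{3} - \frac{x^{2}}{2}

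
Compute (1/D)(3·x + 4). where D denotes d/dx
\frac{3 x^{2}}{2} + 4 x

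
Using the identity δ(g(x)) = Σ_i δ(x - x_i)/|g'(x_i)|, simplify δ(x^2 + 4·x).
\frac{\delta(x + 4) + \delta(x)}{4}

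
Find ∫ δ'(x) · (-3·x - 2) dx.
3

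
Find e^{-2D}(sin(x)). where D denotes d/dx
\sin{\left(x - 2 \right)}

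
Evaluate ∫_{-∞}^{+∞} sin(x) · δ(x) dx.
0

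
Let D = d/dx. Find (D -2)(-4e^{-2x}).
16 e^{- 2 x}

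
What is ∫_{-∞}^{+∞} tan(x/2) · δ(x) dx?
0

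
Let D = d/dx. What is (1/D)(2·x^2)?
\frac{2 x^{3}}{3}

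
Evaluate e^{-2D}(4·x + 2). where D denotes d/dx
4 x - 6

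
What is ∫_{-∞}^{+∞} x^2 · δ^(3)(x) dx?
0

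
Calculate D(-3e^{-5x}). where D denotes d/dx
15 e^{- 5 x}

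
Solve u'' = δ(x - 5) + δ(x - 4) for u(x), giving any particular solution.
\frac{|x - 5|}{2} + \frac{|x - 4|}{2}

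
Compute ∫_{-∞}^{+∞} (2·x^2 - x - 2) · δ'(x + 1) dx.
5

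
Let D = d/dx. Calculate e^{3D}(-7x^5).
- 7 x^{5} - 105 x^{4} - 630 x^{3} - 1890 x^{2} - 2835 x - 1701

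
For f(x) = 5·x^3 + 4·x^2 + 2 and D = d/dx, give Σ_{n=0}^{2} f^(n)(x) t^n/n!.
t^{2} \left(15 x + 4\right) + t x \left(15 x + 8\right) + 5 x^{3} + 4 x^{2} + 2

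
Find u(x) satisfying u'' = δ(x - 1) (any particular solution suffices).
\frac{|x - 1|}{2}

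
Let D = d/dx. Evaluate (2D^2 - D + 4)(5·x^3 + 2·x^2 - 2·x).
20 x^{3} - 7 x^{2} + 48 x + 10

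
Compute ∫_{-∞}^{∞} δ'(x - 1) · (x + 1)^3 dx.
-12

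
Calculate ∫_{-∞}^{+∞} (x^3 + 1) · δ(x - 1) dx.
2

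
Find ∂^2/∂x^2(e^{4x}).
16 e^{4 x}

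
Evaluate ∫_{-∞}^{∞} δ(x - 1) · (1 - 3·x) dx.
-2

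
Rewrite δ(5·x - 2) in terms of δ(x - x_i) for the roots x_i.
\frac{\delta(x - 2/5)}{5}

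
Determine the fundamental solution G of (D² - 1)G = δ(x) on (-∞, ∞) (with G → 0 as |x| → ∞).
-\frac{e^{-|x|}}{2}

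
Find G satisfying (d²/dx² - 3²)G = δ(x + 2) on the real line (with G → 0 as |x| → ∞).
-\frac{e^{-3|x + 2|}}{6}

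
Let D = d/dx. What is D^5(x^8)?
6720 x^{3}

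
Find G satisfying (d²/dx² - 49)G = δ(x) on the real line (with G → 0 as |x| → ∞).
-\frac{e^{-7|x|}}{14}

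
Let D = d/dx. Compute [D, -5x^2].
- 10 x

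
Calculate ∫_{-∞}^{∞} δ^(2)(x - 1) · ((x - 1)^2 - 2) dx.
2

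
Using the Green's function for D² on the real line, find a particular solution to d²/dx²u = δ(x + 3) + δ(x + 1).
\frac{|x + 3|}{2} + \frac{|x + 1|}{2}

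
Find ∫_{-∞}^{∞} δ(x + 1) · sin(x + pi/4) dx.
\cos{\left(\frac{\pi}{4} + 1 \right)}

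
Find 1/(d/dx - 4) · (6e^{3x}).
- 6 e^{3 x}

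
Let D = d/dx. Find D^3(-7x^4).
- 168 x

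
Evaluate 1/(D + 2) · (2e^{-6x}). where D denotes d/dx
- \frac{e^{- 6 x}}{2}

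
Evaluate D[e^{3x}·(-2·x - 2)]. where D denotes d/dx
\left(- 6 x - 8\right) e^{3 x}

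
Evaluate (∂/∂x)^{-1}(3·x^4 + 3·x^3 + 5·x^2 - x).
\frac{3 x^{5}}{5} + \frac{3 x^{4}}{4} + \frac{5 x^{3}}{3} - \frac{x^{2}}{2}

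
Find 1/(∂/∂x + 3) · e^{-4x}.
- e^{- 4 x}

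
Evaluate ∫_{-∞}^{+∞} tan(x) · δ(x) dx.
0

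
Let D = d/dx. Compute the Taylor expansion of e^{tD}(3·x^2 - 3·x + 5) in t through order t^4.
3 t^{2} + 3 t \left(2 x - 1\right) + 3 x^{2} - 3 x + 5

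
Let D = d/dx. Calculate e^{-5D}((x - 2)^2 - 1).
x^{2} - 14 x + 48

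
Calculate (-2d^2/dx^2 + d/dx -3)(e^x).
- 4 e^{x}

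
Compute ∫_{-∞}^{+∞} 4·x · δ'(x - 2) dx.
-4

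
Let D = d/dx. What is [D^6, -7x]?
-42D^{5}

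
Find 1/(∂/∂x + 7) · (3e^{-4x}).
e^{- 4 x}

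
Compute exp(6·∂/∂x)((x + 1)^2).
x^{2} + 14 x + 49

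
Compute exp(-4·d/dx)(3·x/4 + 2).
\frac{3 x}{4} - 1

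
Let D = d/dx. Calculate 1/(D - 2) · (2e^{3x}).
2 e^{3 x}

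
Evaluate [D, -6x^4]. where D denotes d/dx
- 24 x^{3}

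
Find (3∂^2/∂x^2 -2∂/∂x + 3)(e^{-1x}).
8 e^{- x}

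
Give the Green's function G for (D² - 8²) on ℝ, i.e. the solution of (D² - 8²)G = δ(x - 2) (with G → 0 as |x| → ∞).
-\frac{e^{-8|x - 2|}}{16}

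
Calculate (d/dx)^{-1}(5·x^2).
\frac{5 x^{3}}{3}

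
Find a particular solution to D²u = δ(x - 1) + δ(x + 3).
\frac{|x - 1|}{2} + \frac{|x + 3|}{2}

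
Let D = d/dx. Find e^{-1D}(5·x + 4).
5 x - 1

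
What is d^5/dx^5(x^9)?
15120 x^{4}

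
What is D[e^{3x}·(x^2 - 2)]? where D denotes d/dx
\left(3 x^{2} + 2 x - 6\right) e^{3 x}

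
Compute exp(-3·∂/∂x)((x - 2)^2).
x^{2} - 10 x + 25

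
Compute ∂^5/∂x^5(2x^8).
13440 x^{3}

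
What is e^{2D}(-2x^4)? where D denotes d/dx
- 2 x^{4} - 16 x^{3} - 48 x^{2} - 64 x - 32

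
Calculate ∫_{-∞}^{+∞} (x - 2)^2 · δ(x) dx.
4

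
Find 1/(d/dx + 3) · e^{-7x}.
- \frac{e^{- 7 x}}{4}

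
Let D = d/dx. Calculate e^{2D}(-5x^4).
- 5 x^{4} - 40 x^{3} - 120 x^{2} - 160 x - 80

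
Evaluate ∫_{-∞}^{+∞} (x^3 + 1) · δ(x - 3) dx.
28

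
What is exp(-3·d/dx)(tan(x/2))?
\tan{\left(\frac{x}{2} - \frac{3}{2} \right)}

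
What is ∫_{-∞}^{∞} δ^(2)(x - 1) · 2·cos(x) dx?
- 2 \cos{\left(1 \right)}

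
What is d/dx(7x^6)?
42 x^{5}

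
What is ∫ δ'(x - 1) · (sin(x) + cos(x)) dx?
- \cos{\left(1 \right)} + \sin{\left(1 \right)}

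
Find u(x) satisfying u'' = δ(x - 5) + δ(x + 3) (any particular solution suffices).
\frac{|x - 5|}{2} + \frac{|x + 3|}{2}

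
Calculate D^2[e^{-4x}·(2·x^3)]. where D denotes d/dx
4 x \left(8 x^{2} - 12 x + 3\right) e^{- 4 x}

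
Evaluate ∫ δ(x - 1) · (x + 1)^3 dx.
8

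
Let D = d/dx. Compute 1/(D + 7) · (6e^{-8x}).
- 6 e^{- 8 x}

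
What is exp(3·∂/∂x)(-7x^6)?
- 7 x^{6} - 126 x^{5} - 945 x^{4} - 3780 x^{3} - 8505 x^{2} - 10206 x - 5103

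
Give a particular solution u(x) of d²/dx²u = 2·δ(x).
|x|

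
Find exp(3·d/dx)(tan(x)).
\tan{\left(x + 3 \right)}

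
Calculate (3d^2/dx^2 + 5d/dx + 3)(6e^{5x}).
618 e^{5 x}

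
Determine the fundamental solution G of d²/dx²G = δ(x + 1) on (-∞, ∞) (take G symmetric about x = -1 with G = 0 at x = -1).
\frac{|x + 1|}{2}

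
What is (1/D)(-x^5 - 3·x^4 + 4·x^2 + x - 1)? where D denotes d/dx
- \frac{x^{6}}{6} - \frac{3 x^{5}}{5} + \frac{4 x^{3}}{3} + \frac{x^{2}}{2} - x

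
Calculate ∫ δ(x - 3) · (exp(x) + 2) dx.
2 + e^{3}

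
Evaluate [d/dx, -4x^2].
- 8 x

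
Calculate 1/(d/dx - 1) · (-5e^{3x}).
- \frac{5 e^{3 x}}{2}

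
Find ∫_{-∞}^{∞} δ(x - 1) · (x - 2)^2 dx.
1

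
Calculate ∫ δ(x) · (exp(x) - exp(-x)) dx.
0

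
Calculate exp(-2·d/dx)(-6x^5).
- 6 x^{5} + 60 x^{4} - 240 x^{3} + 480 x^{2} - 480 x + 192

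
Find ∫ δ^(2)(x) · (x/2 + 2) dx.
0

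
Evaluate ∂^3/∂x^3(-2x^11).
- 1980 x^{8}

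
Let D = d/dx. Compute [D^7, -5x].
-35D^{6}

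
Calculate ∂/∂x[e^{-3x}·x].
\left(1 - 3 x\right) e^{- 3 x}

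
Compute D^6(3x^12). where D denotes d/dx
1995840 x^{6}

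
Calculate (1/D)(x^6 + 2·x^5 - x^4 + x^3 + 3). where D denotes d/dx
\frac{x^{7}}{7} + \frac{x^{6}}{3} - \frac{x^{5}}{5} + \frac{x^{4}}{4} + 3 x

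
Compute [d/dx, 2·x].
2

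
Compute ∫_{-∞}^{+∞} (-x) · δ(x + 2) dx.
2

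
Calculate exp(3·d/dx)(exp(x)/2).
\frac{e^{x + 3}}{2}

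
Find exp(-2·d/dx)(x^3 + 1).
x^{3} - 6 x^{2} + 12 x - 7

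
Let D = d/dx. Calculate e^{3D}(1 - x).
- x - 2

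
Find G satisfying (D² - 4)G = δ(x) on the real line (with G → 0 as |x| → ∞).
-\frac{e^{-2|x|}}{4}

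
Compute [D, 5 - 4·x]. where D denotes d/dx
-4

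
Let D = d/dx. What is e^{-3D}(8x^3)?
8 x^{3} - 72 x^{2} + 216 x - 216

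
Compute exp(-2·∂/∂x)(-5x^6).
- 5 x^{6} + 60 x^{5} - 300 x^{4} + 800 x^{3} - 1200 x^{2} + 960 x - 320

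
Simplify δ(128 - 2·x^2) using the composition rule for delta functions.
\frac{\delta(x - 8) + \delta(x + 8)}{32}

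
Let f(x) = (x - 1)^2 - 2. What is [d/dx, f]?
2 x - 2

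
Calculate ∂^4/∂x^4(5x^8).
8400 x^{4}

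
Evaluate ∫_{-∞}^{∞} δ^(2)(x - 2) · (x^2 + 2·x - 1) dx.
2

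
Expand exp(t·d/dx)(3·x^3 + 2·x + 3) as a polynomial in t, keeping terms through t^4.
3 t^{3} + 9 t^{2} x + t \left(9 x^{2} + 2\right) + 3 x^{3} + 2 x + 3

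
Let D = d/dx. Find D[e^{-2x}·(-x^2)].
2 x \left(x - 1\right) e^{- 2 x}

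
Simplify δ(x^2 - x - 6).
\frac{\delta(x + 2) + \delta(x - 3)}{5}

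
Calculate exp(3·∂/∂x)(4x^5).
4 x^{5} + 60 x^{4} + 360 x^{3} + 1080 x^{2} + 1620 x + 972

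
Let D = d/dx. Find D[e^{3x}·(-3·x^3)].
9 x^{2} \left(- x - 1\right) e^{3 x}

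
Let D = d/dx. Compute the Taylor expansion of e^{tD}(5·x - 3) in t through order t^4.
5 t + 5 x - 3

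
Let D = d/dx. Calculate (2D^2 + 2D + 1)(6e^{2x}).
78 e^{2 x}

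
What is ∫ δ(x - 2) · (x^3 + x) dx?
10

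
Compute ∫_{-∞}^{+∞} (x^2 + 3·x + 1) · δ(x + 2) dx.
-1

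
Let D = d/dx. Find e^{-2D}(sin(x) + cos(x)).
\sqrt{2} \cos{\left(- x + \frac{\pi}{4} + 2 \right)}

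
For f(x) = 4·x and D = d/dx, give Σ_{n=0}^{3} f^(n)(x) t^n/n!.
4 t + 4 x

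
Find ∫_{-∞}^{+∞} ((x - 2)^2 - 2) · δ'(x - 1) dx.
2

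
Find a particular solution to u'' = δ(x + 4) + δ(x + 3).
\frac{|x + 4|}{2} + \frac{|x + 3|}{2}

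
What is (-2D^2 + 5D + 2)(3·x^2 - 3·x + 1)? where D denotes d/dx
6 x^{2} + 24 x - 25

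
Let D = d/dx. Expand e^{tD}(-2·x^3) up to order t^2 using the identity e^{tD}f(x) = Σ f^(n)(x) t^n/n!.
2 x \left(- 3 t^{2} - 3 t x - x^{2}\right)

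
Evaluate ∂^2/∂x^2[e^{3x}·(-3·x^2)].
\left(- 27 x^{2} - 36 x - 6\right) e^{3 x}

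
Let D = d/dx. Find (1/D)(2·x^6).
\frac{2 x^{7}}{7}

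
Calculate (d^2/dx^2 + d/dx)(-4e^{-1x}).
0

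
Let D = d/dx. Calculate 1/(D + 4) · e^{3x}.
\frac{e^{3 x}}{7}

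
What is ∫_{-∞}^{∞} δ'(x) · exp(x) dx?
-1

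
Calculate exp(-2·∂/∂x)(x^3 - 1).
x^{3} - 6 x^{2} + 12 x - 9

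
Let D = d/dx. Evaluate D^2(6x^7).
252 x^{5}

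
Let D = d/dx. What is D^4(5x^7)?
4200 x^{3}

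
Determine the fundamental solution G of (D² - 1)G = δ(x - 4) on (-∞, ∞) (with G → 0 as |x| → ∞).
-\frac{e^{-|x - 4|}}{2}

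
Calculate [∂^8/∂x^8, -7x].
-56\frac{d^{7}}{dx^{7}}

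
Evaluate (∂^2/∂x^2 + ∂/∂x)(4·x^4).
16 x^{2} \left(x + 3\right)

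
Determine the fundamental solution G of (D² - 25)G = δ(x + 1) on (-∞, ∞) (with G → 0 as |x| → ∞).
-\frac{e^{-5|x + 1|}}{10}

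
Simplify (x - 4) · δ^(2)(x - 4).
-2\delta'(x - 4)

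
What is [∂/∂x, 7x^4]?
28 x^{3}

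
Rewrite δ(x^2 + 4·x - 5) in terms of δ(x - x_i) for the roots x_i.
\frac{\delta(x - 1) + \delta(x + 5)}{6}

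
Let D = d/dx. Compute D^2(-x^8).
- 56 x^{6}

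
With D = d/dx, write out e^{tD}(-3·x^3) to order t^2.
3 x \left(- 3 t^{2} - 3 t x - x^{2}\right)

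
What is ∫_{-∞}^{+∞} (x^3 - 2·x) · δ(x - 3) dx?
21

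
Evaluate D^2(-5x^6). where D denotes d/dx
- 150 x^{4}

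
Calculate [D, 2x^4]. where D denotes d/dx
8 x^{3}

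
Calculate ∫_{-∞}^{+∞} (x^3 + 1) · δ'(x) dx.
0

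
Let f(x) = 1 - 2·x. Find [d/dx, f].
-2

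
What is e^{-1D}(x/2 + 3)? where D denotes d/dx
\frac{x}{2} + \frac{5}{2}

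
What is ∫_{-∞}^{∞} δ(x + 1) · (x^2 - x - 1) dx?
1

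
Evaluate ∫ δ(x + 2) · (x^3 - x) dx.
-6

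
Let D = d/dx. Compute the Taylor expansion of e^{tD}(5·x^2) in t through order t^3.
5 t^{2} + 10 t x + 5 x^{2}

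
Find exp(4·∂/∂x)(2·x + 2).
2 x + 10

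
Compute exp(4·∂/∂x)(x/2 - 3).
\frac{x}{2} - 1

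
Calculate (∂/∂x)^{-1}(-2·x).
- x^{2}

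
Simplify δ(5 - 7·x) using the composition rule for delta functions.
\frac{\delta(x - 5/7)}{7}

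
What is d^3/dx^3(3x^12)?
3960 x^{9}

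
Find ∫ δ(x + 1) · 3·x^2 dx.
3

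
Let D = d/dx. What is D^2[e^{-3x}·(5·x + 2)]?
3 \left(15 x - 4\right) e^{- 3 x}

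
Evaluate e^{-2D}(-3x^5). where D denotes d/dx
- 3 x^{5} + 30 x^{4} - 120 x^{3} + 240 x^{2} - 240 x + 96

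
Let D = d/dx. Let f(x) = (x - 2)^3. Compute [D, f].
3 \left(x - 2\right)^{2}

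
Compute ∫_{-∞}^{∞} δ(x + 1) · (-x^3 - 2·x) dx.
3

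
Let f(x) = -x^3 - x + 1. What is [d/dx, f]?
- 3 x^{2} - 1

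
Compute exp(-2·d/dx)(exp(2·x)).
e^{2 x - 4}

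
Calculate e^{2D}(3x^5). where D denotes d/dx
3 x^{5} + 30 x^{4} + 120 x^{3} + 240 x^{2} + 240 x + 96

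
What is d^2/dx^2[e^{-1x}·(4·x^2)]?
4 \left(x^{2} - 4 x + 2\right) e^{- x}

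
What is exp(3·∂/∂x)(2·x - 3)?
2 x + 3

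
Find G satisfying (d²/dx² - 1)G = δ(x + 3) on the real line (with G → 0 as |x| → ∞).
-\frac{e^{-|x + 3|}}{2}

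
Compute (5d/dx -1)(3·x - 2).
17 - 3 x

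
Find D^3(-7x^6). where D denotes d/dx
- 840 x^{3}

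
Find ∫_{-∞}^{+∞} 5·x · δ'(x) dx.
-5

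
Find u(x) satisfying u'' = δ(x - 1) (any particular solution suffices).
\frac{|x - 1|}{2}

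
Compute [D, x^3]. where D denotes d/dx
3 x^{2}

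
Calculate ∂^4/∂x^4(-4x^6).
- 1440 x^{2}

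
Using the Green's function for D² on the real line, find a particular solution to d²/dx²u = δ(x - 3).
\frac{|x - 3|}{2}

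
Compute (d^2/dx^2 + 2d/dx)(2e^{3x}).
30 e^{3 x}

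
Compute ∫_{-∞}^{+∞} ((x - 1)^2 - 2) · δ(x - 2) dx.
-1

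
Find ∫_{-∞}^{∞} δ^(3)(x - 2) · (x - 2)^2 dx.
0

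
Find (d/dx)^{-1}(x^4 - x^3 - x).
\frac{x^{5}}{5} - \frac{x^{4}}{4} - \frac{x^{2}}{2}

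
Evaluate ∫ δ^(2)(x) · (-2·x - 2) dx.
0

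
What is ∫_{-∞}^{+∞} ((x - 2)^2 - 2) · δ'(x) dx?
4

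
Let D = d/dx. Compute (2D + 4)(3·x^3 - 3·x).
12 x^{3} + 18 x^{2} - 12 x - 6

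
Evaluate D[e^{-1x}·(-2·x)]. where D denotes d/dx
2 \left(x - 1\right) e^{- x}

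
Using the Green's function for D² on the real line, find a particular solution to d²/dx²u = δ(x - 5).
\frac{|x - 5|}{2}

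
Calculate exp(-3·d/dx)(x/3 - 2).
\frac{x}{3} - 3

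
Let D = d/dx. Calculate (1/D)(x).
\frac{x^{2}}{2}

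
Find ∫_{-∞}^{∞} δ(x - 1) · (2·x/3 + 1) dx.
\frac{5}{3}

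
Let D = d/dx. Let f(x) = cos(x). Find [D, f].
- \sin{\left(x \right)}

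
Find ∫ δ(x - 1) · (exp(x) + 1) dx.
1 + e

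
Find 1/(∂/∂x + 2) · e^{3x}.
\frac{e^{3 x}}{5}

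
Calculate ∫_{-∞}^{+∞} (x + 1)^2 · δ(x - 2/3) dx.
\frac{25}{9}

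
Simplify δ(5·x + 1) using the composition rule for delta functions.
\frac{\delta(x + 1/5)}{5}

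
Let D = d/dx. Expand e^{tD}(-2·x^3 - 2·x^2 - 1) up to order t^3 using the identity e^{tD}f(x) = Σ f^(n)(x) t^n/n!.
- 2 t^{3} - 2 t^{2} \left(3 x + 1\right) - 2 t x \left(3 x + 2\right) - 2 x^{3} - 2 x^{2} - 1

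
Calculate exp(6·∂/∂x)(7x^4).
7 x^{4} + 168 x^{3} + 1512 x^{2} + 6048 x + 9072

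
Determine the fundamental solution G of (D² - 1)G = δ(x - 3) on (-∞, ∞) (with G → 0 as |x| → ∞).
-\frac{e^{-|x - 3|}}{2}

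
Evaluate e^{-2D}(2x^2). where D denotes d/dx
2 x^{2} - 8 x + 8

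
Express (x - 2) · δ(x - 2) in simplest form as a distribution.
0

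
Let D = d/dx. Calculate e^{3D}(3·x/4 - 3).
\frac{3 x}{4} - \frac{3}{4}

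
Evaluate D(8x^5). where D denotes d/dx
40 x^{4}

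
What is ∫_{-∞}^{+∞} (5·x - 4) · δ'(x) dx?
-5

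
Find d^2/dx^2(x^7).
42 x^{5}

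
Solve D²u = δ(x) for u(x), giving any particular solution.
\frac{|x|}{2}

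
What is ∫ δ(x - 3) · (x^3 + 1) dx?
28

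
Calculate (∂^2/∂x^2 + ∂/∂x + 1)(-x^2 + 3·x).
- x^{2} + x + 1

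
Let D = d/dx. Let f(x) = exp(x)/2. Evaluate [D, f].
\frac{e^{x}}{2}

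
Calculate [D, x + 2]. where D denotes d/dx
1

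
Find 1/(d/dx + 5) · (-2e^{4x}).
- \frac{2 e^{4 x}}{9}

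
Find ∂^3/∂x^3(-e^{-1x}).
e^{- x}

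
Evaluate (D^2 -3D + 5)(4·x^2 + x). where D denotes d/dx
20 x^{2} - 19 x + 5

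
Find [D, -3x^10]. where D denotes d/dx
- 30 x^{9}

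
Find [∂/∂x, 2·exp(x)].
2 e^{x}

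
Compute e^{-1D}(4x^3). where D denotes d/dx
4 x^{3} - 12 x^{2} + 12 x - 4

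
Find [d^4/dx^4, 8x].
32\frac{d^{3}}{dx^{3}}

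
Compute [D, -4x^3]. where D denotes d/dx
- 12 x^{2}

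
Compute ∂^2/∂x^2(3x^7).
126 x^{5}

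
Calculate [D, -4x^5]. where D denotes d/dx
- 20 x^{4}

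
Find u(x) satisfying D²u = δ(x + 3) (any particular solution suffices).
\frac{|x + 3|}{2}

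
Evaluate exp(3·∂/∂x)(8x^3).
8 x^{3} + 72 x^{2} + 216 x + 216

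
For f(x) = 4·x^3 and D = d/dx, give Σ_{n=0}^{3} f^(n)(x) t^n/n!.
4 t^{3} + 12 t^{2} x + 12 t x^{2} + 4 x^{3}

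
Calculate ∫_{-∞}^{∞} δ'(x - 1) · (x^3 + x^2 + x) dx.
-6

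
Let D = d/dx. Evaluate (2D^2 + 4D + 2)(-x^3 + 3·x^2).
- 2 x^{3} - 6 x^{2} + 12 x + 12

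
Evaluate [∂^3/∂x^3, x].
3\frac{d^{2}}{dx^{2}}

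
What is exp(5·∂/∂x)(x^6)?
x^{6} + 30 x^{5} + 375 x^{4} + 2500 x^{3} + 9375 x^{2} + 18750 x + 15625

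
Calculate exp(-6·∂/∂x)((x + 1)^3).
x^{3} - 15 x^{2} + 75 x - 125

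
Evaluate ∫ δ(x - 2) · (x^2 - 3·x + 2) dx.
0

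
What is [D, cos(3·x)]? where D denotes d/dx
- 3 \sin{\left(3 x \right)}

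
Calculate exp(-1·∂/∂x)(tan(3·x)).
\tan{\left(3 x - 3 \right)}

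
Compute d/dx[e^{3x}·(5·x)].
\left(15 x + 5\right) e^{3 x}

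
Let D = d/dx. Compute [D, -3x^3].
- 9 x^{2}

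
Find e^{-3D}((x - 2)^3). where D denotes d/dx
x^{3} - 15 x^{2} + 75 x - 125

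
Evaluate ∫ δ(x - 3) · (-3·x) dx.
-9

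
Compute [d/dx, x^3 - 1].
3 x^{2}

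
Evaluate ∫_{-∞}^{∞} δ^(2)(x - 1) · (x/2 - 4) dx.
0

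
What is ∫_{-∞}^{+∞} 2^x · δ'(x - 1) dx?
- \log{\left(4 \right)}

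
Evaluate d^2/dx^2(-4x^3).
- 24 x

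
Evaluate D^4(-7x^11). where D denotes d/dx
- 55440 x^{7}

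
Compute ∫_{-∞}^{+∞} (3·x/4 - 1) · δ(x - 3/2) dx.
\frac{1}{8}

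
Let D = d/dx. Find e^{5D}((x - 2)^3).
x^{3} + 9 x^{2} + 27 x + 27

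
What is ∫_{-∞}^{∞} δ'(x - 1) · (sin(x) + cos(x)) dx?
- \cos{\left(1 \right)} + \sin{\left(1 \right)}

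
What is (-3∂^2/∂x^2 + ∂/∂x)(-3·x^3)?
9 x \left(6 - x\right)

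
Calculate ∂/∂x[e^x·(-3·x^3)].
3 x^{2} \left(- x - 3\right) e^{x}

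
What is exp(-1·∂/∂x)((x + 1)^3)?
x^{3}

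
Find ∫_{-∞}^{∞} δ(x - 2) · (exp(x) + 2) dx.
2 + e^{2}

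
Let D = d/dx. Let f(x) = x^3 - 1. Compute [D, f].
3 x^{2}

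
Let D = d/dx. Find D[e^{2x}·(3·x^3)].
x^{2} \left(6 x + 9\right) e^{2 x}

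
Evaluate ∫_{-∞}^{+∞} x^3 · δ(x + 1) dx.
-1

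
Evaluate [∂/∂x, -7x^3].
- 21 x^{2}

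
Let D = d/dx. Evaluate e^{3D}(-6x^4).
- 6 x^{4} - 72 x^{3} - 324 x^{2} - 648 x - 486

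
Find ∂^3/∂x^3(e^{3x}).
27 e^{3 x}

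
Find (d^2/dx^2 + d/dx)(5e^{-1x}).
0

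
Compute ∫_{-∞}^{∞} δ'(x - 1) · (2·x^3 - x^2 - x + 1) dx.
-3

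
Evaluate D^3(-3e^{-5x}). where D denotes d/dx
375 e^{- 5 x}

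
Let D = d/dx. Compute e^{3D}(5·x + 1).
5 x + 16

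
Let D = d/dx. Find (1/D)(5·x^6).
\frac{5 x^{7}}{7}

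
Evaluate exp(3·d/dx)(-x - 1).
- x - 4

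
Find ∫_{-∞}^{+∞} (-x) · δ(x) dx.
0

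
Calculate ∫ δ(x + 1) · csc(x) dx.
- \csc{\left(1 \right)}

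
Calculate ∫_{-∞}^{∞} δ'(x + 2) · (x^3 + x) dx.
-13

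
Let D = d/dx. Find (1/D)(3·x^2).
x^{3}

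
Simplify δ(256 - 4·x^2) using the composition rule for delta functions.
\frac{\delta(x - 8) + \delta(x + 8)}{64}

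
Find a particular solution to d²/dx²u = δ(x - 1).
\frac{|x - 1|}{2}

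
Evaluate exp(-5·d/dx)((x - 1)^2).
x^{2} - 12 x + 36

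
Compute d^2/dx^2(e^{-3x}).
9 e^{- 3 x}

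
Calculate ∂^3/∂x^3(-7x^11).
- 6930 x^{8}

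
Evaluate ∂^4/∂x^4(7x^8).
11760 x^{4}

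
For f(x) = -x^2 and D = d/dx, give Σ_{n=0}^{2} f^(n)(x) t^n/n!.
- t^{2} - 2 t x - x^{2}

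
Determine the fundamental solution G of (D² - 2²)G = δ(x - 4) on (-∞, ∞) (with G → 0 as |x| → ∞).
-\frac{e^{-2|x - 4|}}{4}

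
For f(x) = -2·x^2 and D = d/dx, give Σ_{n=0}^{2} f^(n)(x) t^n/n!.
- 2 t^{2} - 4 t x - 2 x^{2}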